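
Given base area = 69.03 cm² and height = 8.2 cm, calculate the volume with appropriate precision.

volume = 69.03 cm² × 8.2 cm = 566.046 cm³.
69.03 has 4 significant figures; 8.2 has 2.
Division/multiplication keeps the fewest: 2 significant figures.
Rounded: 5.7 × 10^2 cm³.

5.7 × 10^2 cm³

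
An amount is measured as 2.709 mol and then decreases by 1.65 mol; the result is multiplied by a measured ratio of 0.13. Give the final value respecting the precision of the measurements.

2.709 mol − 1.65 mol = 1.059 mol; the difference is limited to 2 decimal places (3 s.f.).
Carrying full precision, 1.059 × 0.13 = 0.13767 mol; 0.13 has 2 s.f., so the result keeps min(3, 2) = 2 s.f.
Rounded to 2 significant figures: 0.14 mol.

0.14 mol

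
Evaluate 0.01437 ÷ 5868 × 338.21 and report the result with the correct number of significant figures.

8.282 × 10⁻⁴

0.01437 ÷ 5868 × 338.21 = 0.000828234100204…
Multiplication/division keeps the fewest significant figures: 0.01437 → 4 s.f., 5868 → 4 s.f., 338.21 → 5 s.f.; limit is 4.
Rounded to 4 significant figures: 8.282 × 10⁻⁴.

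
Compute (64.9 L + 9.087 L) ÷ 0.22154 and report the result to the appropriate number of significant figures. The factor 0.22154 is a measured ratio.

64.9 L + 9.087 L = 73.987 L; the sum is limited to 1 decimal place (3 s.f.).
Carrying full precision, 73.987 ÷ 0.22154 = 333.966778008… L; 0.22154 has 5 s.f., so the result keeps min(3, 5) = 3 s.f.
Rounded to 3 significant figures: 334 L.

334 L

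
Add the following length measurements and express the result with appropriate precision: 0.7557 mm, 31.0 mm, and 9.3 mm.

41.1 mm

0.7557 mm + 31.0 mm + 9.3 mm = 41.0557 mm.
Addition/subtraction keeps the fewest decimal places: 0.7557 → 4 decimal places, 31.0 → 1 decimal place, 9.3 → 1 decimal place; limit is 1.
Rounded to 1 decimal place: 41.1 mm.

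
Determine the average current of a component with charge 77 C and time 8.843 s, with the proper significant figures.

average current = 77 C ÷ 8.843 s = 8.7074522221… A.
77 has 2 significant figures; 8.843 has 4.
Division/multiplication keeps the fewest: 2 significant figures.
Rounded: 8.7 A.

8.7 A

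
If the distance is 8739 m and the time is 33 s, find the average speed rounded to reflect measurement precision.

average speed = 8739 m ÷ 33 s = 264.818181818… m/s.
8739 has 4 significant figures; 33 has 2.
Division/multiplication keeps the fewest: 2 significant figures.
Rounded: 2.6 × 10² m/s.

2.6 × 10² m/s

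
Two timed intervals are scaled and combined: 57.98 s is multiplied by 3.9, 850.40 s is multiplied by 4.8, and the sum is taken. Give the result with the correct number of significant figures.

57.98 × 3.9 = 226.122 → 2.3 × 10^2 s (2 s.f., last digit at the 10^1 place).
850.40 × 4.8 = 4081.92 → 4.1 × 10^3 s (2 s.f., last digit at the 10^2 place).
Sum: 4308.042 s; keep the coarser place, 10^2.
Result: 4.3 × 10^3 s.

4.3 × 10^3 s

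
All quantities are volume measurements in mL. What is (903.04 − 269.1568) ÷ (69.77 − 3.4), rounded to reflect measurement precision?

903.04 − 269.1568 = 633.8832, limited to 2 d.p. → 5 s.f.; 69.77 − 3.4 = 66.37, limited to 1 d.p. → 3 s.f.
Carrying full precision, 633.8832 ÷ 66.37 = 9.5507488323…; keep min(5, 3) = 3 s.f.
Rounded to 3 significant figures: 9.55.

9.55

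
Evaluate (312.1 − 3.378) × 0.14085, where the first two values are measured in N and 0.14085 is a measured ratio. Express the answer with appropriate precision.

43.48 N

312.1 N − 3.378 N = 308.722 N; the difference is limited to 1 decimal place (4 s.f.).
Carrying full precision, 308.722 × 0.14085 = 43.4834937 N; 0.14085 has 5 s.f., so the result keeps min(4, 5) = 4 s.f.
Rounded to 4 significant figures: 43.48 N.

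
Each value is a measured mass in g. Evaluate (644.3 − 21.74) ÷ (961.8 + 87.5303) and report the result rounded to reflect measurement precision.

644.3 − 21.74 = 622.56, limited to 1 d.p. → 4 s.f.; 961.8 + 87.5303 = 1049.3303, limited to 1 d.p. → 5 s.f.
Carrying full precision, 622.56 ÷ 1049.3303 = 0.593292693445…; keep min(4, 5) = 4 s.f.
Rounded to 4 significant figures: 0.5933.

0.5933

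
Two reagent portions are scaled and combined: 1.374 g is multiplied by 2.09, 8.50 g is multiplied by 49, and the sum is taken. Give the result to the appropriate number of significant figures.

1.374 × 2.09 = 2.87166 → 2.87 g (3 s.f., last digit at the 10^-2 place).
8.50 × 49 = 416.5 → 4.2 × 10^2 g (2 s.f., last digit at the 10^1 place).
Sum: 419.37166 g; keep the coarser place, 10^1.
Result: 4.2 × 10^2 g.

4.2 × 10^2 g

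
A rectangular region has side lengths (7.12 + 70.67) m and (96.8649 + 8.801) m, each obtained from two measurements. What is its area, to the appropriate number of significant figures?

7.12 + 70.67 = 77.79, limited to 2 d.p. → 4 s.f.; 96.8649 + 8.801 = 105.6659, limited to 3 d.p. → 6 s.f.
Carrying full precision, 77.79 × 105.6659 = 8219.750361; keep min(4, 6) = 4 s.f.
Rounded to 4 significant figures: 8.220 × 10³ m².

8.220 × 10³ m²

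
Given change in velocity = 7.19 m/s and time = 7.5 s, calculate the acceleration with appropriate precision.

acceleration = 7.19 m/s ÷ 7.5 s = 0.958666666667… m/s².
7.19 has 3 significant figures; 7.5 has 2.
Division/multiplication keeps the fewest: 2 significant figures.
Rounded: 0.96 m/s².

0.96 m/s²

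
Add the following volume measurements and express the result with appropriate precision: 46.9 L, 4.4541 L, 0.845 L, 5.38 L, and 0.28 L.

46.9 L + 4.4541 L + 0.845 L + 5.38 L + 0.28 L = 57.8591 L.
Addition/subtraction keeps the fewest decimal places: 46.9 → 1 decimal place, 4.4541 → 4 decimal places, 0.845 → 3 decimal places, 5.38 → 2 decimal places, 0.28 → 2 decimal places; limit is 1.
Rounded to 1 decimal place: 57.9 L.

57.9 L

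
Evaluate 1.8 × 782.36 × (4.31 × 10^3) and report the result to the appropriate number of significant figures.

1.8 × 782.36 × (4.31 × 10^3) = 6069548.88
Multiplication/division keeps the fewest significant figures: 1.8 → 2 s.f., 782.36 → 5 s.f., 4.31 × 10^3 → 3 s.f.; limit is 2.
Rounded to 2 significant figures: 6.1 × 10^6.

6.1 × 10^6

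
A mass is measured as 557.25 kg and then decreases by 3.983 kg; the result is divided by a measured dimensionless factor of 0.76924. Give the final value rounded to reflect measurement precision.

719.24 kg

557.25 kg − 3.983 kg = 553.267 kg; the difference is limited to 2 decimal places (5 s.f.).
Carrying full precision, 553.267 ÷ 0.76924 = 719.238469138… kg; 0.76924 has 5 s.f., so the result keeps min(5, 5) = 5 s.f.
Rounded to 5 significant figures: 719.24 kg.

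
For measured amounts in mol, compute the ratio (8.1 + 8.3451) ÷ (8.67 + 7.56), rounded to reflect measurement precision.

8.1 + 8.3451 = 16.4451, limited to 1 d.p. → 3 s.f.; 8.67 + 7.56 = 16.23, limited to 2 d.p. → 4 s.f.
Carrying full precision, 16.4451 ÷ 16.23 = 1.01325323475…; keep min(3, 4) = 3 s.f.
Rounded to 3 significant figures: 1.01.

1.01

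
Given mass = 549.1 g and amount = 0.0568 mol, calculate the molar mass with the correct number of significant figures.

9.67 × 10³ g/mol

molar mass = 549.1 g ÷ 0.0568 mol = 9667.25352113… g/mol.
549.1 has 4 significant figures; 0.0568 has 3.
Division/multiplication keeps the fewest: 3 significant figures.
Rounded: 9.67 × 10³ g/mol.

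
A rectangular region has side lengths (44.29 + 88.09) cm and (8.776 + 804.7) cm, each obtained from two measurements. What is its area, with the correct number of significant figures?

44.29 + 88.09 = 132.38, limited to 2 d.p. → 5 s.f.; 8.776 + 804.7 = 813.476, limited to 1 d.p. → 4 s.f.
Carrying full precision, 132.38 × 813.476 = 107687.95288; keep min(5, 4) = 4 s.f.
Rounded to 4 significant figures: 1.077 × 10^5 cm².

1.077 × 10^5 cm²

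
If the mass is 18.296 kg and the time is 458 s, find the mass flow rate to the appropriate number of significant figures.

mass flow rate = 18.296 kg ÷ 458 s = 0.0399475982533… kg/s.
18.296 has 5 significant figures; 458 has 3.
Division/multiplication keeps the fewest: 3 significant figures.
Rounded: 3.99 × 10^-2 kg/s.

3.99 × 10^-2 kg/s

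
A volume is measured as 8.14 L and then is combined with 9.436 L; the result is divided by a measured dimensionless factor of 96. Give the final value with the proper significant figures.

0.18 L

8.14 L + 9.436 L = 17.576 L; the sum is limited to 2 decimal places (4 s.f.).
Carrying full precision, 17.576 ÷ 96 = 0.183083333333… L; 96 has 2 s.f., so the result keeps min(4, 2) = 2 s.f.
Rounded to 2 significant figures: 0.18 L.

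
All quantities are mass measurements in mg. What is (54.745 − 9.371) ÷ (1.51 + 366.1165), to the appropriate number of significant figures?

0.12342

54.745 − 9.371 = 45.374, limited to 3 d.p. → 5 s.f.; 1.51 + 366.1165 = 367.6265, limited to 2 d.p. → 5 s.f.
Carrying full precision, 45.374 ÷ 367.6265 = 0.12342418188…; keep min(5, 5) = 5 s.f.
Rounded to 5 significant figures: 0.12342.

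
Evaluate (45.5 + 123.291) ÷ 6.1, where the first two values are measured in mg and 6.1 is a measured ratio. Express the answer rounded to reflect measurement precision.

45.5 mg + 123.291 mg = 168.791 mg; the sum is limited to 1 decimal place (4 s.f.).
Carrying full precision, 168.791 ÷ 6.1 = 27.6706557377… mg; 6.1 has 2 s.f., so the result keeps min(4, 2) = 2 s.f.
Rounded to 2 significant figures: 28 mg.

28 mg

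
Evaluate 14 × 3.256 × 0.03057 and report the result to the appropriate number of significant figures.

14 × 3.256 × 0.03057 = 1.39350288
Multiplication/division keeps the fewest significant figures: 14 → 2 s.f., 3.256 → 4 s.f., 0.03057 → 4 s.f.; limit is 2.
Rounded to 2 significant figures: 1.4.

1.4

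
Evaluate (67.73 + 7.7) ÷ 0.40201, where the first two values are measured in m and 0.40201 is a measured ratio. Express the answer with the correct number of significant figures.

188 m

67.73 m + 7.7 m = 75.43 m; the sum is limited to 1 decimal place (3 s.f.).
Carrying full precision, 75.43 ÷ 0.40201 = 187.632148454… m; 0.40201 has 5 s.f., so the result keeps min(3, 5) = 3 s.f.
Rounded to 3 significant figures: 188 m.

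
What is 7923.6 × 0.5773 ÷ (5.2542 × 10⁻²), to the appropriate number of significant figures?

8.706 × 10⁴

7923.6 × 0.5773 ÷ (5.2542 × 10⁻²) = 87059.7670435…
Multiplication/division keeps the fewest significant figures: 7923.6 → 5 s.f., 0.5773 → 4 s.f., 5.2542 × 10⁻² → 5 s.f.; limit is 4.
Rounded to 4 significant figures: 8.706 × 10⁴.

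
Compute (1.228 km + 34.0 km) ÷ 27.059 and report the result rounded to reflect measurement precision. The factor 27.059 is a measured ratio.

1.30 km

1.228 km + 34.0 km = 35.228 km; the sum is limited to 1 decimal place (3 s.f.).
Carrying full precision, 35.228 ÷ 27.059 = 1.3018958572… km; 27.059 has 5 s.f., so the result keeps min(3, 5) = 3 s.f.
Rounded to 3 significant figures: 1.30 km.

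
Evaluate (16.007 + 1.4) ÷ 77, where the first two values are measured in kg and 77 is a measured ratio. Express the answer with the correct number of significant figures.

0.23 kg

16.007 kg + 1.4 kg = 17.407 kg; the sum is limited to 1 decimal place (3 s.f.).
Carrying full precision, 17.407 ÷ 77 = 0.226064935065… kg; 77 has 2 s.f., so the result keeps min(3, 2) = 2 s.f.
Rounded to 2 significant figures: 0.23 kg.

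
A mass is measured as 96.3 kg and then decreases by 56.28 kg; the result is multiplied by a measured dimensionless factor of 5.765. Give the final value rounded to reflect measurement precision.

231 kg

96.3 kg − 56.28 kg = 40.02 kg; the difference is limited to 1 decimal place (3 s.f.).
Carrying full precision, 40.02 × 5.765 = 230.7153 kg; 5.765 has 4 s.f., so the result keeps min(3, 4) = 3 s.f.
Rounded to 3 significant figures: 231 kg.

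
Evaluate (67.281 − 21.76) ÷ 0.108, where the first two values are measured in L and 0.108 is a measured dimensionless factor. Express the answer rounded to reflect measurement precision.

421 L

67.281 L − 21.76 L = 45.521 L; the difference is limited to 2 decimal places (4 s.f.).
Carrying full precision, 45.521 ÷ 0.108 = 421.490740741… L; 0.108 has 3 s.f., so the result keeps min(4, 3) = 3 s.f.
Rounded to 3 significant figures: 421 L.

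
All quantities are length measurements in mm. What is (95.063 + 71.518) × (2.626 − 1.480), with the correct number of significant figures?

190.9 mm²

95.063 + 71.518 = 166.581, limited to 3 d.p. → 6 s.f.; 2.626 − 1.480 = 1.146, limited to 3 d.p. → 4 s.f.
Carrying full precision, 166.581 × 1.146 = 190.901826; keep min(6, 4) = 4 s.f.
Rounded to 4 significant figures: 190.9 mm².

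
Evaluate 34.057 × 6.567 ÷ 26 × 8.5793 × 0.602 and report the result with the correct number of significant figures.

44

34.057 × 6.567 ÷ 26 × 8.5793 × 0.602 = 44.4271448046…
Multiplication/division keeps the fewest significant figures: 34.057 → 5 s.f., 6.567 → 4 s.f., 26 → 2 s.f., 8.5793 → 5 s.f., 0.602 → 3 s.f.; limit is 2.
Rounded to 2 significant figures: 44.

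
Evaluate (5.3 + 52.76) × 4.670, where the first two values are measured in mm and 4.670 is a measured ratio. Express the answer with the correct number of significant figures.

5.3 mm + 52.76 mm = 58.06 mm; the sum is limited to 1 decimal place (3 s.f.).
Carrying full precision, 58.06 × 4.670 = 271.1402 mm; 4.670 has 4 s.f., so the result keeps min(3, 4) = 3 s.f.
Rounded to 3 significant figures: 2.71 × 10² mm.

2.71 × 10² mm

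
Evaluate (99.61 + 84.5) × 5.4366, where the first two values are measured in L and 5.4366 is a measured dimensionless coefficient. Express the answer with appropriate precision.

1001 L

99.61 L + 84.5 L = 184.11 L; the sum is limited to 1 decimal place (4 s.f.).
Carrying full precision, 184.11 × 5.4366 = 1000.932426 L; 5.4366 has 5 s.f., so the result keeps min(4, 5) = 4 s.f.
Rounded to 4 significant figures: 1001 L.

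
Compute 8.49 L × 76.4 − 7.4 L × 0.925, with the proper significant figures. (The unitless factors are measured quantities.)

642 L

8.49 × 76.4 = 648.636 → 649 L (3 s.f., last digit at the 10^0 place).
7.4 × 0.925 = 6.845 → 6.8 L (2 s.f., last digit at the 10^-1 place).
Difference: 641.791 L; keep the coarser place, 10^0.
Result: 642 L.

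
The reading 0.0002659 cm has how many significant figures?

0.0002659: leading zeros are not significant.

4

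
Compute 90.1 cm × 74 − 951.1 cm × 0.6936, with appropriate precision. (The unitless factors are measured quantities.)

6.0 × 10^3 cm

90.1 × 74 = 6667.4 → 6.7 × 10^3 cm (2 s.f., last digit at the 10^2 place).
951.1 × 0.6936 = 659.68296 → 659.7 cm (4 s.f., last digit at the 10^-1 place).
Difference: 6007.71704 cm; keep the coarser place, 10^2.
Result: 6.0 × 10^3 cm.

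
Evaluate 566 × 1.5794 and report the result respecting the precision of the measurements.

566 × 1.5794 = 893.9404
Multiplication/division keeps the fewest significant figures: 566 → 3 s.f., 1.5794 → 5 s.f.; limit is 3.
Rounded to 3 significant figures: 894.

894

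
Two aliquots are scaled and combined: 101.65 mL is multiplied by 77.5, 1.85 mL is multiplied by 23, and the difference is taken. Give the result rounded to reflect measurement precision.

101.65 × 77.5 = 7877.875 → 7.88 × 10³ mL (3 s.f., last digit at the 10^1 place).
1.85 × 23 = 42.55 → 43 mL (2 s.f., last digit at the 10^0 place).
Difference: 7835.325 mL; keep the coarser place, 10^1.
Result: 7.84 × 10³ mL.

7.84 × 10³ mL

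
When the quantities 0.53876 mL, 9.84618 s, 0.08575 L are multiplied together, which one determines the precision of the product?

0.53876 mL → 5 s.f.; 9.84618 s → 6 s.f.; 0.08575 L → 4 s.f.
The fewest is 4 significant figures, from 0.08575 L.

0.08575 L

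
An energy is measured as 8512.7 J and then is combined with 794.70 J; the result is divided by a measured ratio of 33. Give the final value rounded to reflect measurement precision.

2.8 × 10² J

8512.7 J + 794.70 J = 9307.40 J; the sum is limited to 1 decimal place (5 s.f.).
Carrying full precision, 9307.40 ÷ 33 = 282.042424242… J; 33 has 2 s.f., so the result keeps min(5, 2) = 2 s.f.
Rounded to 2 significant figures: 2.8 × 10² J.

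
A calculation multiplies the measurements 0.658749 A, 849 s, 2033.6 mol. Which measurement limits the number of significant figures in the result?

0.658749 A → 6 s.f.; 849 s → 3 s.f.; 2033.6 mol → 5 s.f.
The fewest is 3 significant figures, from 849 s.

849 s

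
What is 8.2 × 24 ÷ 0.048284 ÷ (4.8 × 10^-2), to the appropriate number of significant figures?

8.5 × 10^4

8.2 × 24 ÷ 0.048284 ÷ (4.8 × 10^-2) = 84914.2573109…
Multiplication/division keeps the fewest significant figures: 8.2 → 2 s.f., 24 → 2 s.f., 0.048284 → 5 s.f., 4.8 × 10^-2 → 2 s.f.; limit is 2.
Rounded to 2 significant figures: 8.5 × 10^4.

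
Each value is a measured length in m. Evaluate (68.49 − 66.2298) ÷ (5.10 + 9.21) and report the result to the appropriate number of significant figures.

68.49 − 66.2298 = 2.2602, limited to 2 d.p. → 3 s.f.; 5.10 + 9.21 = 14.31, limited to 2 d.p. → 4 s.f.
Carrying full precision, 2.2602 ÷ 14.31 = 0.157945492662…; keep min(3, 4) = 3 s.f.
Rounded to 3 significant figures: 0.158.

0.158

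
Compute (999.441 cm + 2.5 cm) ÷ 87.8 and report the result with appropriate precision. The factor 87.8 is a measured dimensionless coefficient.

11.4 cm

999.441 cm + 2.5 cm = 1001.941 cm; the sum is limited to 1 decimal place (5 s.f.).
Carrying full precision, 1001.941 ÷ 87.8 = 11.4116287016… cm; 87.8 has 3 s.f., so the result keeps min(5, 3) = 3 s.f.
Rounded to 3 significant figures: 11.4 cm.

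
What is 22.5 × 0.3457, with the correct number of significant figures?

7.78

22.5 × 0.3457 = 7.77825
Multiplication/division keeps the fewest significant figures: 22.5 → 3 s.f., 0.3457 → 4 s.f.; limit is 3.
Rounded to 3 significant figures: 7.78.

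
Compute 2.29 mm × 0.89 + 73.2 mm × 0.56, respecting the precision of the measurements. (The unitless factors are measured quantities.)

43 mm

2.29 × 0.89 = 2.0381 → 2.0 mm (2 s.f., last digit at the 10^-1 place).
73.2 × 0.56 = 40.992 → 41 mm (2 s.f., last digit at the 10^0 place).
Sum: 43.0301 mm; keep the coarser place, 10^0.
Result: 43 mm.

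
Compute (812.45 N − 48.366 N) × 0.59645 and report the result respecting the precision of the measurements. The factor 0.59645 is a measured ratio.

812.45 N − 48.366 N = 764.084 N; the difference is limited to 2 decimal places (5 s.f.).
Carrying full precision, 764.084 × 0.59645 = 455.7379018 N; 0.59645 has 5 s.f., so the result keeps min(5, 5) = 5 s.f.
Rounded to 5 significant figures: 455.74 N.

455.74 N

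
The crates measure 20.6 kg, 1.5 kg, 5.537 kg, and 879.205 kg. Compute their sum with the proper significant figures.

20.6 kg + 1.5 kg + 5.537 kg + 879.205 kg = 906.842 kg.
Addition/subtraction keeps the fewest decimal places: 20.6 → 1 decimal place, 1.5 → 1 decimal place, 5.537 → 3 decimal places, 879.205 → 3 decimal places; limit is 1.
Rounded to 1 decimal place: 906.8 kg.

906.8 kg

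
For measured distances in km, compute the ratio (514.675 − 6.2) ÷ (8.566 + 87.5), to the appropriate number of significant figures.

5.29

514.675 − 6.2 = 508.475, limited to 1 d.p. → 4 s.f.; 8.566 + 87.5 = 96.066, limited to 1 d.p. → 3 s.f.
Carrying full precision, 508.475 ÷ 96.066 = 5.29297566257…; keep min(4, 3) = 3 s.f.
Rounded to 3 significant figures: 5.29.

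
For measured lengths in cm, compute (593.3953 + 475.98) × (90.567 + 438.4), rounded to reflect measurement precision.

5.657 × 10^5 cm²

593.3953 + 475.98 = 1069.3753, limited to 2 d.p. → 6 s.f.; 90.567 + 438.4 = 528.967, limited to 1 d.p. → 4 s.f.
Carrying full precision, 1069.3753 × 528.967 = 565664.244315…; keep min(6, 4) = 4 s.f.
Rounded to 4 significant figures: 5.657 × 10^5 cm².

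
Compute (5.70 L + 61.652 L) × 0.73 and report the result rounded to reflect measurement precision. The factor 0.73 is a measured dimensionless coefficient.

5.70 L + 61.652 L = 67.352 L; the sum is limited to 2 decimal places (4 s.f.).
Carrying full precision, 67.352 × 0.73 = 49.16696 L; 0.73 has 2 s.f., so the result keeps min(4, 2) = 2 s.f.
Rounded to 2 significant figures: 49 L.

49 L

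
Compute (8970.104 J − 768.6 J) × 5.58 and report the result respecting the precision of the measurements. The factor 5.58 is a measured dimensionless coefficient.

4.58 × 10⁴ J

8970.104 J − 768.6 J = 8201.504 J; the difference is limited to 1 decimal place (5 s.f.).
Carrying full precision, 8201.504 × 5.58 = 45764.39232 J; 5.58 has 3 s.f., so the result keeps min(5, 3) = 3 s.f.
Rounded to 3 significant figures: 4.58 × 10⁴ J.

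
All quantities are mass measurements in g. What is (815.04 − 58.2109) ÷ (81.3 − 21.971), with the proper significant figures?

12.8

815.04 − 58.2109 = 756.8291, limited to 2 d.p. → 5 s.f.; 81.3 − 21.971 = 59.329, limited to 1 d.p. → 3 s.f.
Carrying full precision, 756.8291 ÷ 59.329 = 12.7564782821…; keep min(5, 3) = 3 s.f.
Rounded to 3 significant figures: 12.8.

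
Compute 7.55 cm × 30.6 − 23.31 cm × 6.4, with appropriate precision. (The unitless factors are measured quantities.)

7.55 × 30.6 = 231.03 → 231 cm (3 s.f., last digit at the 10^0 place).
23.31 × 6.4 = 149.184 → 1.5 × 10^2 cm (2 s.f., last digit at the 10^1 place).
Difference: 81.846 cm; keep the coarser place, 10^1.
Result: 8 × 10^1 cm.

8 × 10^1 cm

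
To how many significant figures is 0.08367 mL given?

4

0.08367: leading zeros are not significant.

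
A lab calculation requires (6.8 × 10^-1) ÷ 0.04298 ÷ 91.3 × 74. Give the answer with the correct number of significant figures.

(6.8 × 10^-1) ÷ 0.04298 ÷ 91.3 × 74 = 12.8234075096…
Multiplication/division keeps the fewest significant figures: 6.8 × 10^-1 → 2 s.f., 0.04298 → 4 s.f., 91.3 → 3 s.f., 74 → 2 s.f.; limit is 2.
Rounded to 2 significant figures: 13.

13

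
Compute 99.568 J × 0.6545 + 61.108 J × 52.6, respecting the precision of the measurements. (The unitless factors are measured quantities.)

99.568 × 0.6545 = 65.167256 → 65.17 J (4 s.f., last digit at the 10^-2 place).
61.108 × 52.6 = 3214.2808 → 3.21 × 10³ J (3 s.f., last digit at the 10^1 place).
Sum: 3279.448056 J; keep the coarser place, 10^1.
Result: 3.28 × 10³ J.

3.28 × 10³ J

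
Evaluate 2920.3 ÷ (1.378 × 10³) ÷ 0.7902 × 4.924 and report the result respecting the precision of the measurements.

13.21

2920.3 ÷ (1.378 × 10³) ÷ 0.7902 × 4.924 = 13.2056344061…
Multiplication/division keeps the fewest significant figures: 2920.3 → 5 s.f., 1.378 × 10³ → 4 s.f., 0.7902 → 4 s.f., 4.924 → 4 s.f.; limit is 4.
Rounded to 4 significant figures: 13.21.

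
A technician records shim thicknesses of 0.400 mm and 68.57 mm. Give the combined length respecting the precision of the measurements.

68.97 mm

0.400 mm + 68.57 mm = 68.970 mm.
Addition/subtraction keeps the fewest decimal places: 0.400 → 3 decimal places, 68.57 → 2 decimal places; limit is 2.
Rounded to 2 decimal places: 68.97 mm.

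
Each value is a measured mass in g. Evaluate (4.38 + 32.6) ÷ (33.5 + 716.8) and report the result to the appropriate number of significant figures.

0.0493

4.38 + 32.6 = 36.98, limited to 1 d.p. → 3 s.f.; 33.5 + 716.8 = 750.3, limited to 1 d.p. → 4 s.f.
Carrying full precision, 36.98 ÷ 750.3 = 0.0492869518859…; keep min(3, 4) = 3 s.f.
Rounded to 3 significant figures: 0.0493.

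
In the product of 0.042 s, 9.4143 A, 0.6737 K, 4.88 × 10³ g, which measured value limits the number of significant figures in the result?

0.042 s → 2 s.f.; 9.4143 A → 5 s.f.; 0.6737 K → 4 s.f.; 4.88 × 10³ g → 3 s.f.
The fewest is 2 significant figures, from 0.042 s.

0.042 s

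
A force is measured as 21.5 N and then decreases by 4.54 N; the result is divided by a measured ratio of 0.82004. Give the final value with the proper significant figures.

21.5 N − 4.54 N = 16.96 N; the difference is limited to 1 decimal place (3 s.f.).
Carrying full precision, 16.96 ÷ 0.82004 = 20.6819179552… N; 0.82004 has 5 s.f., so the result keeps min(3, 5) = 3 s.f.
Rounded to 3 significant figures: 20.7 N.

20.7 N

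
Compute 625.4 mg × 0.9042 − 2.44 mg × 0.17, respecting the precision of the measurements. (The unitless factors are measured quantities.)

565.1 mg

625.4 × 0.9042 = 565.48668 → 565.5 mg (4 s.f., last digit at the 10^-1 place).
2.44 × 0.17 = 0.4148 → 0.41 mg (2 s.f., last digit at the 10^-2 place).
Difference: 565.07188 mg; keep the coarser place, 10^-1.
Result: 565.1 mg.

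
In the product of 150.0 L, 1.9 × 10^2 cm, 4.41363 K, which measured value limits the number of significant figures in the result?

150.0 L → 4 s.f.; 1.9 × 10^2 cm → 2 s.f.; 4.41363 K → 6 s.f.
The fewest is 2 significant figures, from 1.9 × 10^2 cm.

1.9 × 10^2 cm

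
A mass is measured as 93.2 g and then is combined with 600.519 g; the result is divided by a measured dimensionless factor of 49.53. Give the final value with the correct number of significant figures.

93.2 g + 600.519 g = 693.719 g; the sum is limited to 1 decimal place (4 s.f.).
Carrying full precision, 693.719 ÷ 49.53 = 14.0060367454… g; 49.53 has 4 s.f., so the result keeps min(4, 4) = 4 s.f.
Rounded to 4 significant figures: 14.01 g.

14.01 g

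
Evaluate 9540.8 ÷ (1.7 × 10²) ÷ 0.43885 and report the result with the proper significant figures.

9540.8 ÷ (1.7 × 10²) ÷ 0.43885 = 127.885047149…
Multiplication/division keeps the fewest significant figures: 9540.8 → 5 s.f., 1.7 × 10² → 2 s.f., 0.43885 → 5 s.f.; limit is 2.
Rounded to 2 significant figures: 1.3 × 10².

1.3 × 10²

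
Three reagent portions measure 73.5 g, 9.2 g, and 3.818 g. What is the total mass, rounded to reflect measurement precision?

73.5 g + 9.2 g + 3.818 g = 86.518 g.
Addition/subtraction keeps the fewest decimal places: 73.5 → 1 decimal place, 9.2 → 1 decimal place, 3.818 → 3 decimal places; limit is 1.
Rounded to 1 decimal place: 86.5 g.

86.5 g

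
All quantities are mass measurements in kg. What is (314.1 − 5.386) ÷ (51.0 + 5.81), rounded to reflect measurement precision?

5.43

314.1 − 5.386 = 308.714, limited to 1 d.p. → 4 s.f.; 51.0 + 5.81 = 56.81, limited to 1 d.p. → 3 s.f.
Carrying full precision, 308.714 ÷ 56.81 = 5.43414891744…; keep min(4, 3) = 3 s.f.
Rounded to 3 significant figures: 5.43.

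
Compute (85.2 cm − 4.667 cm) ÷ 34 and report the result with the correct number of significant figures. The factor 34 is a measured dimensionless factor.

2.4 cm

85.2 cm − 4.667 cm = 80.533 cm; the difference is limited to 1 decimal place (3 s.f.).
Carrying full precision, 80.533 ÷ 34 = 2.36861764706… cm; 34 has 2 s.f., so the result keeps min(3, 2) = 2 s.f.
Rounded to 2 significant figures: 2.4 cm.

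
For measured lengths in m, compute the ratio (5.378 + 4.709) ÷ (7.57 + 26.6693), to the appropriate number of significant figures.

0.2946

5.378 + 4.709 = 10.087, limited to 3 d.p. → 5 s.f.; 7.57 + 26.6693 = 34.2393, limited to 2 d.p. → 4 s.f.
Carrying full precision, 10.087 ÷ 34.2393 = 0.294602985458…; keep min(5, 4) = 4 s.f.
Rounded to 4 significant figures: 0.2946.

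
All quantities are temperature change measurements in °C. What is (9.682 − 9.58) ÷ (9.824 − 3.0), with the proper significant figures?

0.015

9.682 − 9.58 = 0.102, limited to 2 d.p. → 2 s.f.; 9.824 − 3.0 = 6.824, limited to 1 d.p. → 2 s.f.
Carrying full precision, 0.102 ÷ 6.824 = 0.0149472450176…; keep min(2, 2) = 2 s.f.
Rounded to 2 significant figures: 0.015.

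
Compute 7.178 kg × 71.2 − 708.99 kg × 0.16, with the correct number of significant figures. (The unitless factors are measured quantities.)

7.178 × 71.2 = 511.0736 → 5.11 × 10² kg (3 s.f., last digit at the 10^0 place).
708.99 × 0.16 = 113.4384 → 1.1 × 10² kg (2 s.f., last digit at the 10^1 place).
Difference: 397.6352 kg; keep the coarser place, 10^1.
Result: 4.0 × 10² kg.

4.0 × 10² kg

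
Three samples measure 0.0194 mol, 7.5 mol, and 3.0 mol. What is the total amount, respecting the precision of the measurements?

0.0194 mol + 7.5 mol + 3.0 mol = 10.5194 mol.
Addition/subtraction keeps the fewest decimal places: 0.0194 → 4 decimal places, 7.5 → 1 decimal place, 3.0 → 1 decimal place; limit is 1.
Rounded to 1 decimal place: 10.5 mol.

10.5 mol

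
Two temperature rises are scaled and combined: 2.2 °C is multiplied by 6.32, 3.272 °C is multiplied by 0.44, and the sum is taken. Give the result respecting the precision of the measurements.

15 °C

2.2 × 6.32 = 13.904 → 14 °C (2 s.f., last digit at the 10^0 place).
3.272 × 0.44 = 1.43968 → 1.4 °C (2 s.f., last digit at the 10^-1 place).
Sum: 15.34368 °C; keep the coarser place, 10^0.
Result: 15 °C.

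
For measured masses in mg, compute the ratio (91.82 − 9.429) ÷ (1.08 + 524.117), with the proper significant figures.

91.82 − 9.429 = 82.391, limited to 2 d.p. → 4 s.f.; 1.08 + 524.117 = 525.197, limited to 2 d.p. → 5 s.f.
Carrying full precision, 82.391 ÷ 525.197 = 0.156876372104…; keep min(4, 5) = 4 s.f.
Rounded to 4 significant figures: 0.1569.

0.1569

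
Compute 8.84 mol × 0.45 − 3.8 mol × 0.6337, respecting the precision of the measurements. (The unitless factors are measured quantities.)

1.6 mol

8.84 × 0.45 = 3.978 → 4.0 mol (2 s.f., last digit at the 10^-1 place).
3.8 × 0.6337 = 2.40806 → 2.4 mol (2 s.f., last digit at the 10^-1 place).
Difference: 1.56994 mol; keep the coarser place, 10^-1.
Result: 1.6 mol.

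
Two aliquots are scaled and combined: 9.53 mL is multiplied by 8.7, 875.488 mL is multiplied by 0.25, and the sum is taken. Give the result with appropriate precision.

3.0 × 10² mL

9.53 × 8.7 = 82.911 → 83 mL (2 s.f., last digit at the 10^0 place).
875.488 × 0.25 = 218.872 → 2.2 × 10² mL (2 s.f., last digit at the 10^1 place).
Sum: 301.783 mL; keep the coarser place, 10^1.
Result: 3.0 × 10² mL.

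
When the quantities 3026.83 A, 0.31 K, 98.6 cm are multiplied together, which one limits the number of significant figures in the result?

0.31 K

3026.83 A → 6 s.f.; 0.31 K → 2 s.f.; 98.6 cm → 3 s.f.
The fewest is 2 significant figures, from 0.31 K.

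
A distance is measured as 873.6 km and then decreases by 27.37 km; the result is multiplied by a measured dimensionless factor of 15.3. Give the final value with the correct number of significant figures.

1.29 × 10⁴ km

873.6 km − 27.37 km = 846.23 km; the difference is limited to 1 decimal place (4 s.f.).
Carrying full precision, 846.23 × 15.3 = 12947.319 km; 15.3 has 3 s.f., so the result keeps min(4, 3) = 3 s.f.
Rounded to 3 significant figures: 1.29 × 10⁴ km.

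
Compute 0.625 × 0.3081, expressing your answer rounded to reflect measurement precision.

0.193

0.625 × 0.3081 = 0.1925625
Multiplication/division keeps the fewest significant figures: 0.625 → 3 s.f., 0.3081 → 4 s.f.; limit is 3.
Rounded to 3 significant figures: 0.193.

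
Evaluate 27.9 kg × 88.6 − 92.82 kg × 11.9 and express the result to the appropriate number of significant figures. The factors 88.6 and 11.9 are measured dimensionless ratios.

27.9 × 88.6 = 2471.94 → 2.47 × 10^3 kg (3 s.f., last digit at the 10^1 place).
92.82 × 11.9 = 1104.558 → 1.10 × 10^3 kg (3 s.f., last digit at the 10^1 place).
Difference: 1367.382 kg; keep the coarser place, 10^1.
Result: 1.37 × 10^3 kg.

1.37 × 10^3 kg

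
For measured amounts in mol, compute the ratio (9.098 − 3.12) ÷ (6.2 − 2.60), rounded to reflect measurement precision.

1.7

9.098 − 3.12 = 5.978, limited to 2 d.p. → 3 s.f.; 6.2 − 2.60 = 3.60, limited to 1 d.p. → 2 s.f.
Carrying full precision, 5.978 ÷ 3.60 = 1.66055555556…; keep min(3, 2) = 2 s.f.
Rounded to 2 significant figures: 1.7.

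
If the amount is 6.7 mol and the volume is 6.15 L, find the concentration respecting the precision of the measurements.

1.1 mol/L

concentration = 6.7 mol ÷ 6.15 L = 1.08943089431… mol/L.
6.7 has 2 significant figures; 6.15 has 3.
Division/multiplication keeps the fewest: 2 significant figures.
Rounded: 1.1 mol/L.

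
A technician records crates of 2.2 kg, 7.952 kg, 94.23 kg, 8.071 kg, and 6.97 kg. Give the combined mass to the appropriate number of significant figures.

119.4 kg

2.2 kg + 7.952 kg + 94.23 kg + 8.071 kg + 6.97 kg = 119.423 kg.
Addition/subtraction keeps the fewest decimal places: 2.2 → 1 decimal place, 7.952 → 3 decimal places, 94.23 → 2 decimal places, 8.071 → 3 decimal places, 6.97 → 2 decimal places; limit is 1.
Rounded to 1 decimal place: 119.4 kg.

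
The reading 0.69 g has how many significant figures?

0.69: leading zeros are not significant.

2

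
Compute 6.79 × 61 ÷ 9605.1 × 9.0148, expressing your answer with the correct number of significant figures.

0.39

6.79 × 61 ÷ 9605.1 × 9.0148 = 0.388735152367…
Multiplication/division keeps the fewest significant figures: 6.79 → 3 s.f., 61 → 2 s.f., 9605.1 → 5 s.f., 9.0148 → 5 s.f.; limit is 2.
Rounded to 2 significant figures: 0.39.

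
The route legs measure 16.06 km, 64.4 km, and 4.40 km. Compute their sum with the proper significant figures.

16.06 km + 64.4 km + 4.40 km = 84.86 km.
Addition/subtraction keeps the fewest decimal places: 16.06 → 2 decimal places, 64.4 → 1 decimal place, 4.40 → 2 decimal places; limit is 1.
Rounded to 1 decimal place: 84.9 km.

84.9 km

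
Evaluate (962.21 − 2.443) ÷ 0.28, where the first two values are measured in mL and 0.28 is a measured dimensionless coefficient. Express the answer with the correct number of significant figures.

3.4 × 10^3 mL

962.21 mL − 2.443 mL = 959.767 mL; the difference is limited to 2 decimal places (5 s.f.).
Carrying full precision, 959.767 ÷ 0.28 = 3427.73928571… mL; 0.28 has 2 s.f., so the result keeps min(5, 2) = 2 s.f.
Rounded to 2 significant figures: 3.4 × 10^3 mL.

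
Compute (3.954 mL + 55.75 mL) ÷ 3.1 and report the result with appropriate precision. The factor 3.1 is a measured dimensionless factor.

19 mL

3.954 mL + 55.75 mL = 59.704 mL; the sum is limited to 2 decimal places (4 s.f.).
Carrying full precision, 59.704 ÷ 3.1 = 19.2593548387… mL; 3.1 has 2 s.f., so the result keeps min(4, 2) = 2 s.f.
Rounded to 2 significant figures: 19 mL.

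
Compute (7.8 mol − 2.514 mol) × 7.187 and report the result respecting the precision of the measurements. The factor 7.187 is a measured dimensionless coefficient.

7.8 mol − 2.514 mol = 5.286 mol; the difference is limited to 1 decimal place (2 s.f.).
Carrying full precision, 5.286 × 7.187 = 37.990482 mol; 7.187 has 4 s.f., so the result keeps min(2, 4) = 2 s.f.
Rounded to 2 significant figures: 38 mol.

38 mol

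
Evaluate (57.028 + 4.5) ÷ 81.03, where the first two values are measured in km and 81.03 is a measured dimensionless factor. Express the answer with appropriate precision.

0.759 km

57.028 km + 4.5 km = 61.528 km; the sum is limited to 1 decimal place (3 s.f.).
Carrying full precision, 61.528 ÷ 81.03 = 0.759323707269… km; 81.03 has 4 s.f., so the result keeps min(3, 4) = 3 s.f.
Rounded to 3 significant figures: 0.759 km.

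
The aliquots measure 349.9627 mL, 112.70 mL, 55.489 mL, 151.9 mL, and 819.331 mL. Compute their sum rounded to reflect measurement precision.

1489.4 mL

349.9627 mL + 112.70 mL + 55.489 mL + 151.9 mL + 819.331 mL = 1489.3827 mL.
Addition/subtraction keeps the fewest decimal places: 349.9627 → 4 decimal places, 112.70 → 2 decimal places, 55.489 → 3 decimal places, 151.9 → 1 decimal place, 819.331 → 3 decimal places; limit is 1.
Rounded to 1 decimal place: 1489.4 mL.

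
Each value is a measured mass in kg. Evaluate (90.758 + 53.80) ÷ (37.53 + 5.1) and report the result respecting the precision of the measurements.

90.758 + 53.80 = 144.558, limited to 2 d.p. → 5 s.f.; 37.53 + 5.1 = 42.63, limited to 1 d.p. → 3 s.f.
Carrying full precision, 144.558 ÷ 42.63 = 3.39099225897…; keep min(5, 3) = 3 s.f.
Rounded to 3 significant figures: 3.39.

3.39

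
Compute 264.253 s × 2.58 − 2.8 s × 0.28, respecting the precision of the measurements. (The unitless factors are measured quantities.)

264.253 × 2.58 = 681.77274 → 682 s (3 s.f., last digit at the 10^0 place).
2.8 × 0.28 = 0.784 → 0.78 s (2 s.f., last digit at the 10^-2 place).
Difference: 680.98874 s; keep the coarser place, 10^0.
Result: 681 s.

681 s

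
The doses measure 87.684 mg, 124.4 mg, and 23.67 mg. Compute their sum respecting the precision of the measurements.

235.8 mg

87.684 mg + 124.4 mg + 23.67 mg = 235.754 mg.
Addition/subtraction keeps the fewest decimal places: 87.684 → 3 decimal places, 124.4 → 1 decimal place, 23.67 → 2 decimal places; limit is 1.
Rounded to 1 decimal place: 235.8 mg.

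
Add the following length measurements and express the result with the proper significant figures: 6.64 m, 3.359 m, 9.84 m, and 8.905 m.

6.64 m + 3.359 m + 9.84 m + 8.905 m = 28.744 m.
Addition/subtraction keeps the fewest decimal places: 6.64 → 2 decimal places, 3.359 → 3 decimal places, 9.84 → 2 decimal places, 8.905 → 3 decimal places; limit is 2.
Rounded to 2 decimal places: 28.74 m.

28.74 m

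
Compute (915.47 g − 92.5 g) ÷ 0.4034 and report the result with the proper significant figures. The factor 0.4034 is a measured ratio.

915.47 g − 92.5 g = 822.97 g; the difference is limited to 1 decimal place (4 s.f.).
Carrying full precision, 822.97 ÷ 0.4034 = 2040.08428359… g; 0.4034 has 4 s.f., so the result keeps min(4, 4) = 4 s.f.
Rounded to 4 significant figures: 2.040 × 10^3 g.

2.040 × 10^3 g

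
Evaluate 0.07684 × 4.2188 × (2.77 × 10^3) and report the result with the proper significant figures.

0.07684 × 4.2188 × (2.77 × 10^3) = 897.95807984
Multiplication/division keeps the fewest significant figures: 0.07684 → 4 s.f., 4.2188 → 5 s.f., 2.77 × 10^3 → 3 s.f.; limit is 3.
Rounded to 3 significant figures: 8.98 × 10^2.

8.98 × 10^2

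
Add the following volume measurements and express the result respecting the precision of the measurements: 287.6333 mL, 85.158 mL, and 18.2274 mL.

287.6333 mL + 85.158 mL + 18.2274 mL = 391.0187 mL.
Addition/subtraction keeps the fewest decimal places: 287.6333 → 4 decimal places, 85.158 → 3 decimal places, 18.2274 → 4 decimal places; limit is 3.
Rounded to 3 decimal places: 391.019 mL.

391.019 mL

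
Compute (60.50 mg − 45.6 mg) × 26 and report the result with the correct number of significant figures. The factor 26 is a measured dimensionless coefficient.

60.50 mg − 45.6 mg = 14.90 mg; the difference is limited to 1 decimal place (3 s.f.).
Carrying full precision, 14.90 × 26 = 387.4 mg; 26 has 2 s.f., so the result keeps min(3, 2) = 2 s.f.
Rounded to 2 significant figures: 3.9 × 10^2 mg.

3.9 × 10^2 mg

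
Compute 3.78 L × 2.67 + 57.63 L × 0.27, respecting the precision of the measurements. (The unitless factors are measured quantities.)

3.78 × 2.67 = 10.0926 → 10.1 L (3 s.f., last digit at the 10^-1 place).
57.63 × 0.27 = 15.5601 → 16 L (2 s.f., last digit at the 10^0 place).
Sum: 25.6527 L; keep the coarser place, 10^0.
Result: 26 L.

26 L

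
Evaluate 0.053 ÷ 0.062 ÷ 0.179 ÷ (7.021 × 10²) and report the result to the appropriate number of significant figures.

0.0068

0.053 ÷ 0.062 ÷ 0.179 ÷ (7.021 × 10²) = 0.00680193028001…
Multiplication/division keeps the fewest significant figures: 0.053 → 2 s.f., 0.062 → 2 s.f., 0.179 → 3 s.f., 7.021 × 10² → 4 s.f.; limit is 2.
Rounded to 2 significant figures: 0.0068.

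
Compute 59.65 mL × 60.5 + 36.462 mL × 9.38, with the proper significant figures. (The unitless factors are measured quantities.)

59.65 × 60.5 = 3608.825 → 3.61 × 10³ mL (3 s.f., last digit at the 10^1 place).
36.462 × 9.38 = 342.01356 → 342 mL (3 s.f., last digit at the 10^0 place).
Sum: 3950.83856 mL; keep the coarser place, 10^1.
Result: 3.95 × 10³ mL.

3.95 × 10³ mL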